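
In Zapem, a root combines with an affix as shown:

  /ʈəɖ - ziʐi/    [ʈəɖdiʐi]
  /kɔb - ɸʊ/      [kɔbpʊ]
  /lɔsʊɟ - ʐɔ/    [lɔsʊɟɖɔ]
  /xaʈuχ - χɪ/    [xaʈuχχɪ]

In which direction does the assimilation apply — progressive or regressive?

Comparing underlying and surface forms, /z/ → [d] is the alternation; the neighbouring /ɖ/ is constant.
The change fricative → stop matches the manner of the preceding /ɖ/, identifying this as manner assimilation.
The same holds elsewhere in the data: /ɸ/ → [p] after /b/ (fricative → stop, matching a stop); /ʐ/ → [ɖ] after /ɟ/ (fricative → stop, matching a stop) — only manner changes, and always toward the preceding segment.
No alternation appears in [xaʈuχχɪ]: there the adjacent consonants already agree in manner (/χ/ and /χ/ are both fricatives), so this form is consistent with the same rule.
Since the segment that changes follows the conditioning segment, the assimilation is progressive.

progressive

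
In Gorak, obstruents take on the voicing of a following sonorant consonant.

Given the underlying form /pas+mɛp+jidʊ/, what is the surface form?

The rule targets /s/ (voiceless alveolar fricative), which sits before the trigger /m/ (voiced).
The voiced alveolar fricative is [z], so /s/ → [z].
At the second juncture, /p/ likewise becomes [b] adjacent to /j/.

[pazmɛbjidʊ]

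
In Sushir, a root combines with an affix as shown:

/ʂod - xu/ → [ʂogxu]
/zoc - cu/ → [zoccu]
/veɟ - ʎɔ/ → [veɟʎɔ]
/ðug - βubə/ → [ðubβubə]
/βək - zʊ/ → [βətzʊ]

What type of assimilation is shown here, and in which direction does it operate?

Underlying /d/ is realised as [g] next to /x/; /x/ itself does not change.
The change alveolar → velar matches the place of the following /x/, identifying this as place assimilation.
Manner and voice are unchanged, so the assimilation is partial, not total.
The other alternating forms pattern the same way: /g/ → [b] before /β/ (velar → bilabial, matching bilabial); /k/ → [t] before /z/ (velar → alveolar, matching alveolar) — only place changes, and always toward the following segment.
Nothing changes in [zoccu], [veɟʎɔ]: there the adjacent consonants already agree in place (/c/ and /c/ are both palatal; /ɟ/ and /ʎ/ are both palatal), so these forms are consistent with the same rule.
Since the segment that changes precedes the conditioning segment, the assimilation is regressive.

regressive place assimilation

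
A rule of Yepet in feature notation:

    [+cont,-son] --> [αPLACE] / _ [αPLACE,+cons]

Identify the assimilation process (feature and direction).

regressive place assimilation

The rule copies the place features (abbreviated [PLACE]) from the environment onto the target, so the assimilating feature is place.
Since the environment is written after the underscore, the trigger follows the target; the direction is regressive.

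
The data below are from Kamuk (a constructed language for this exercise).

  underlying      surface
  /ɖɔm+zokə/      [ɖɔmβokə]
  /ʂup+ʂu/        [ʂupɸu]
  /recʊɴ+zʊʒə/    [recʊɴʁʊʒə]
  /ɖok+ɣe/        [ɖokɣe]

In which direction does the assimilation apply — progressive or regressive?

progressive

The segment that alternates is /z/, which surfaces as [β] when adjacent to /m/.
/z/ is alveolar while /m/ is bilabial; the output [β] is bilabial, matching the trigger — so the feature that spreads is place.
The same holds elsewhere in the data: /ʂ/ → [ɸ] after /p/ (retroflex → bilabial, matching bilabial); /z/ → [ʁ] after /ɴ/ (alveolar → uvular, matching uvular) — only place changes, and always toward the preceding segment.
No alternation appears in [ɖokɣe]: there the adjacent consonants already agree in place (/ɣ/ and /k/ are both velar), so this form is consistent with the same rule.
Since the segment that changes follows the conditioning segment, the assimilation is progressive.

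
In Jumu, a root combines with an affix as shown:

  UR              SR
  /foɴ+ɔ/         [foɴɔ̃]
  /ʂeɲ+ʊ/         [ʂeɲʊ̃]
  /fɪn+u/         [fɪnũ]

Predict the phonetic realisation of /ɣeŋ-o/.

[ɣeŋõ]

The data show progressive nasality assimilation (vowel nasalisation): /ɔ/ → [ɔ̃] after /ɴ/; /ʊ/ → [ʊ̃] after /ɲ/; /u/ → [ũ] after /n/ — a vowel is nasalised by an immediately preceding nasal consonant.
The vowel /o/ is adjacent to the preceding nasal /ŋ/, so it acquires [+nasal] and surfaces as [õ].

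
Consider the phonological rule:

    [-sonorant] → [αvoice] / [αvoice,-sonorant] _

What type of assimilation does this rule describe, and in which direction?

progressive voicing assimilation

The shared variable α links the value of [voice] on the target to the same value on the neighbouring segment, so voicing is the feature that assimilates.
Since the environment is written before the underscore, the trigger precedes the target; the direction is progressive.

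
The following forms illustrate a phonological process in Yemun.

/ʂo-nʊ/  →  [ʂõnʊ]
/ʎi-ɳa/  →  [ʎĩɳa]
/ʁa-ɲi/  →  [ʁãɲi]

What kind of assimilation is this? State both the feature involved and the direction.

The vowel /o/ surfaces as nasalised [õ] next to the following nasal /n/ — it has acquired the [+nasal] feature of its neighbour.
The other forms show the same pattern: /i/ → [ĩ] before /ɳ/; /a/ → [ã] before /ɲ/ — each time a vowel is nasalised next to a following nasal.
Because the conditioning nasal is to the right of the vowel that changes, the process is regressive (anticipatory).

regressive nasality assimilation (vowel nasalisation)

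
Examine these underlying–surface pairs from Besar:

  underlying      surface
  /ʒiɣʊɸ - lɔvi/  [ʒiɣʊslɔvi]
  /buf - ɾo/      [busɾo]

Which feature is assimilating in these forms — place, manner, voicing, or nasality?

The segment that alternates is /ɸ/, which surfaces as [s] when adjacent to /l/.
/ɸ/ is bilabial while /l/ is alveolar; the output [s] is alveolar, matching the trigger — so the feature that spreads is place.
Checking the remaining alternation: /f/ → [s] before /ɾ/ (labiodental → alveolar, matching alveolar) — only place changes, and always toward the following segment.

place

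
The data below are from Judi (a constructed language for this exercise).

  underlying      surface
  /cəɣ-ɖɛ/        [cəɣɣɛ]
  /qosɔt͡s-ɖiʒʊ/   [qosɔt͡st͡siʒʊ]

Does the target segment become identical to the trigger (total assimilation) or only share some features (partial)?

Comparing underlying and surface forms, /ɖ/ → [ɣ] is the alternation; the neighbouring /ɣ/ is constant.
The output [ɣ] is identical to the trigger /ɣ/ — every feature (place, manner, voicing) has been copied — so this is total assimilation.
The remaining alternation confirms this: /ɖ/ → [t͡s] after /t͡s/ — in each case the output is a copy of the preceding consonant.

total assimilation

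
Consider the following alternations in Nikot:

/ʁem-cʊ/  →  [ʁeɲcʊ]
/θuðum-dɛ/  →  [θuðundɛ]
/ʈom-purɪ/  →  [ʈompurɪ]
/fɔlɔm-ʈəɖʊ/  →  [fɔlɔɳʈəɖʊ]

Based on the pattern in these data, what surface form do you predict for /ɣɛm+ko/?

The data show regressive place assimilation: /m/ → [ɲ] before /c/; /m/ → [n] before /d/; /m/ → [ɳ] before /ʈ/. In each pair only place changes, matching the following consonant, while manner and voice stay constant.
Nothing changes in [ʈompurɪ]: there the adjacent consonants already agree in place (/m/ and /p/ are both bilabial), so this form is consistent with the same rule.
The rule targets /m/ (voiced bilabial nasal), which sits before the trigger /k/ (velar).
The voiced velar nasal is [ŋ], so /m/ → [ŋ].

[ɣɛŋko]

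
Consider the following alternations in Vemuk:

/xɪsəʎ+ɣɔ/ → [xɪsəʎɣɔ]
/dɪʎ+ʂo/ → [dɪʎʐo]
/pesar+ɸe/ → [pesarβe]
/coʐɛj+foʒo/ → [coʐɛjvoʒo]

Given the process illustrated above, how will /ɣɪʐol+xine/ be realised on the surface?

[ɣɪʐolɣine]

The data show progressive voicing assimilation: /ʂ/ → [ʐ] after /ʎ/; /ɸ/ → [β] after /r/; /f/ → [v] after /j/. In each pair only voicing changes, matching the preceding consonant, while place and manner stay constant.
No alternation appears in [xɪsəʎɣɔ]: there the adjacent consonants already agree in voicing (/ɣ/ and /ʎ/ are both voiced), so this form is consistent with the same rule.
The rule targets /x/ (voiceless velar fricative), which sits after the trigger /l/ (voiced).
Changing only its voicing to voiced gives [ɣ] — the voiced velar fricative.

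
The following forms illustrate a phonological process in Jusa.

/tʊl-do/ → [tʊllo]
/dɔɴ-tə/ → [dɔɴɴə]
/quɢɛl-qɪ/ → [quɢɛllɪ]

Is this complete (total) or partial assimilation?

total assimilation

Comparing underlying and surface forms, /t/ → [ɴ] is the alternation; the neighbouring /ɴ/ is constant.
The output [ɴ] is identical to the trigger /ɴ/ — every feature (place, manner, voicing) has been copied — so this is total assimilation.
The other forms behave the same way: /d/ → [l] after /l/; /q/ → [l] after /l/ — in each case the output is a copy of the preceding consonant.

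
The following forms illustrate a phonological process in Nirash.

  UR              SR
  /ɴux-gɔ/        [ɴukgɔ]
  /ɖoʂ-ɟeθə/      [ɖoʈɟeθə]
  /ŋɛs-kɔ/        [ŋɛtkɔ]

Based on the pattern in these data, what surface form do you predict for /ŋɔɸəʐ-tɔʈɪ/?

The data show regressive manner assimilation: /x/ → [k] before /g/; /ʂ/ → [ʈ] before /ɟ/; /s/ → [t] before /k/. In each pair only manner changes, matching the following consonant, while place and voice stay constant.
/ʐ/ is a voiced retroflex fricative. The following trigger /t/ is a stop, so /ʐ/ must become a stop as well.
Changing only its manner to stop gives [ɖ] — the voiced retroflex stop.

[ŋɔɸəɖtɔʈɪ]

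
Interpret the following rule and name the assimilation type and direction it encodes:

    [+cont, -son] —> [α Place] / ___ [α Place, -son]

The shared variable α links the value of the place features (abbreviated [Place]) on the target to the same value on the neighbouring segment, so place is the feature that assimilates.
Since the environment is written after the underscore, the trigger follows the target; the direction is regressive.

regressive place assimilation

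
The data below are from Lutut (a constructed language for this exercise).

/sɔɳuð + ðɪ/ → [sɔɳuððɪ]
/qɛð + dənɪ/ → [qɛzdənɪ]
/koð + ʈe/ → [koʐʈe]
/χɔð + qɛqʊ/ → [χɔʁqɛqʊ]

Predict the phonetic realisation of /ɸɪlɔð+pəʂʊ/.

[ɸɪlɔβpəʂʊ]

The data show regressive place assimilation: /ð/ → [z] before /d/; /ð/ → [ʐ] before /ʈ/; /ð/ → [ʁ] before /q/. In each pair only place changes, matching the following consonant, while manner and voice stay constant.
Nothing changes in [sɔɳuððɪ]: there the adjacent consonants already agree in place (/ð/ and /ð/ are both dental), so this form is consistent with the same rule.
/ð/ is a voiced dental fricative. The following trigger /p/ is bilabial, so /ð/ must become bilabial as well.
The voiced bilabial fricative is [β], so /ð/ → [β].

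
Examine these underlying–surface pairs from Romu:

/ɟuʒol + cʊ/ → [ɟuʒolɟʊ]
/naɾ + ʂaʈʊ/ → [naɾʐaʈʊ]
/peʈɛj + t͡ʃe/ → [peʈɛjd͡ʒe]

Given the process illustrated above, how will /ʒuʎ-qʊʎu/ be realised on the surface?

[ʒuʎɢʊʎu]

The data show progressive voicing assimilation: /c/ → [ɟ] after /l/; /ʂ/ → [ʐ] after /ɾ/; /t͡ʃ/ → [d͡ʒ] after /j/. In each pair only voicing changes, matching the preceding consonant, while place and manner stay constant.
/q/ is a voiceless uvular stop. The preceding trigger /ʎ/ is voiced, so /q/ must become voiced as well.
Changing only its voicing to voiced gives [ɢ] — the voiced uvular stop.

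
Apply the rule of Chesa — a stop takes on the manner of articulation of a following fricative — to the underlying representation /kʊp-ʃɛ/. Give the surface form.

[kʊɸʃɛ]

/p/ is a voiceless bilabial stop. The following trigger /ʃ/ is a fricative, so /p/ must become a fricative as well.
A voiceless bilabial fricative is [ɸ], so the surface segment is [ɸ].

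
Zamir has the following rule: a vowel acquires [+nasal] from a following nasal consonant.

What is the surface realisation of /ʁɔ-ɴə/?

/ɔ/ sits next to the nasal /ɴ/ and is therefore nasalised to [ɔ̃].

[ʁɔ̃ɴə]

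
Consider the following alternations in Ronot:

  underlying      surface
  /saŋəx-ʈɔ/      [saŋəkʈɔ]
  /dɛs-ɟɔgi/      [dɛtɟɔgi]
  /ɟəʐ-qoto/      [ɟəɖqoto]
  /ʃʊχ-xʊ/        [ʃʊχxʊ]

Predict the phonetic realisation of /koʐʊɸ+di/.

The data show regressive manner assimilation: /x/ → [k] before /ʈ/; /s/ → [t] before /ɟ/; /ʐ/ → [ɖ] before /q/. In each pair only manner changes, matching the following consonant, while place and voice stay constant.
Nothing changes in [ʃʊχxʊ]: there the adjacent consonants already agree in manner (/χ/ and /x/ are both fricatives), so this form is consistent with the same rule.
/ɸ/ is a voiceless bilabial fricative. The following trigger /d/ is a stop, so /ɸ/ must become a stop as well.
A voiceless bilabial stop is [p], so the surface segment is [p].

[koʐʊpdi]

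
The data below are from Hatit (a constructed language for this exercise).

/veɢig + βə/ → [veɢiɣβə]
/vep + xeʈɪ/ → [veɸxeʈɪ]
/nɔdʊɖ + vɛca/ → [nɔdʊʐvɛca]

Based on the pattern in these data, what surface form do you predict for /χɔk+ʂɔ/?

The data show regressive manner assimilation: /g/ → [ɣ] before /β/; /p/ → [ɸ] before /x/; /ɖ/ → [ʐ] before /v/. In each pair only manner changes, matching the following consonant, while place and voice stay constant.
/k/ is a voiceless velar stop. The following trigger /ʂ/ is a fricative, so /k/ must become a fricative as well.
Changing only its manner to fricative gives [x] — the voiceless velar fricative.

[χɔxʂɔ]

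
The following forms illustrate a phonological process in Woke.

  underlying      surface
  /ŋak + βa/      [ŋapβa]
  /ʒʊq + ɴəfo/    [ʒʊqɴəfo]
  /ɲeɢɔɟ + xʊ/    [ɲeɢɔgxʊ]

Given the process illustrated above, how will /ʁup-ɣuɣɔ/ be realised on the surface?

[ʁukɣuɣɔ]

The data show regressive place assimilation: /k/ → [p] before /β/; /ɟ/ → [g] before /x/. In each pair only place changes, matching the following consonant, while manner and voice stay constant.
Nothing changes in [ʒʊqɴəfo]: there the adjacent consonants already agree in place (/q/ and /ɴ/ are both uvular), so this form is consistent with the same rule.
The rule targets /p/ (voiceless bilabial stop), which sits before the trigger /ɣ/ (velar).
A voiceless velar stop is [k], so the surface segment is [k].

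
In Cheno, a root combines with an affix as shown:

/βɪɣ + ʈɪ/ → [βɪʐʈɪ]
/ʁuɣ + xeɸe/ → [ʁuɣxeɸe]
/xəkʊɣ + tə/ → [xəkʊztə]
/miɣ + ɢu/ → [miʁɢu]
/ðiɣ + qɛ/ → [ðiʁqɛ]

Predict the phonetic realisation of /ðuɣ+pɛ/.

The data show regressive place assimilation: /ɣ/ → [ʐ] before /ʈ/; /ɣ/ → [z] before /t/; /ɣ/ → [ʁ] before /ɢ/; /ɣ/ → [ʁ] before /q/. In each pair only place changes, matching the following consonant, while manner and voice stay constant.
No alternation appears in [ʁuɣxeɸe]: there the adjacent consonants already agree in place (/ɣ/ and /x/ are both velar), so this form is consistent with the same rule.
/ɣ/ is a voiced velar fricative. The following trigger /p/ is bilabial, so /ɣ/ must become bilabial as well.
The voiced bilabial fricative is [β], so /ɣ/ → [β].

[ðuβpɛ]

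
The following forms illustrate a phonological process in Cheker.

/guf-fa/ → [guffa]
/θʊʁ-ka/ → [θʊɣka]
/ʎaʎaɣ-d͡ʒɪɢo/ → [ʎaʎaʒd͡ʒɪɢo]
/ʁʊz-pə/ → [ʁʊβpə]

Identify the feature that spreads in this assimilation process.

place

The segment that alternates is /ʁ/, which surfaces as [ɣ] when adjacent to /k/.
The change uvular → velar matches the place of the following /k/, identifying this as place assimilation.
Checking the remaining alternations: /ɣ/ → [ʒ] before /d͡ʒ/ (velar → postalveolar, matching postalveolar); /z/ → [β] before /p/ (alveolar → bilabial, matching bilabial) — only place changes, and always toward the following segment.
No alternation appears in [guffa]: there the adjacent consonants already agree in place (/f/ and /f/ are both labiodental), so this form is consistent with the same rule.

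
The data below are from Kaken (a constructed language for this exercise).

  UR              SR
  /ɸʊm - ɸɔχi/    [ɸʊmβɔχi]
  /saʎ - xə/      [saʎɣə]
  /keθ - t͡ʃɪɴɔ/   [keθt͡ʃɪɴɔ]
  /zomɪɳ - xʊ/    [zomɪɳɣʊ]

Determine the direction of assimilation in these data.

progressive

The segment that alternates is /ɸ/, which surfaces as [β] when adjacent to /m/.
/ɸ/ is voiceless while /m/ is voiced; the output [β] is voiced, matching the trigger — so the feature that spreads is voicing.
Checking the remaining alternations: /x/ → [ɣ] after /ʎ/ (voiceless → voiced, matching voiced); /x/ → [ɣ] after /ɳ/ (voiceless → voiced, matching voiced) — only voicing changes, and always toward the preceding segment.
Nothing changes in [keθt͡ʃɪɴɔ]: there the adjacent consonants already agree in voicing (/t͡ʃ/ and /θ/ are both voiceless), so this form is consistent with the same rule.
Since the segment that changes follows the conditioning segment, the assimilation is progressive.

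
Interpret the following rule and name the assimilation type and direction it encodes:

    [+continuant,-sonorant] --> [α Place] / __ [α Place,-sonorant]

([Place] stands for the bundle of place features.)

regressive place assimilation

The rule copies the place features (abbreviated [Place]) from the environment onto the target, so the assimilating feature is place.
The conditioning segment sits to the right of the focus bar, meaning the trigger follows the segment that changes — regressive assimilation.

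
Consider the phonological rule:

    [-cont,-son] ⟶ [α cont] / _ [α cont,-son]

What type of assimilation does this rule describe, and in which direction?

The rule copies [cont] (continuancy) from the environment onto the target stops; since [±cont] encodes the stop/fricative manner contrast, the assimilating dimension is manner.
Since the environment is written after the underscore, the trigger follows the target; the direction is regressive.

regressive manner assimilation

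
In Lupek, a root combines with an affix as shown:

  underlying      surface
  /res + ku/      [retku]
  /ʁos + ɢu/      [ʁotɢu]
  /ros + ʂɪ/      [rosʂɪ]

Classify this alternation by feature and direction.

regressive manner assimilation

Comparing underlying and surface forms, /s/ → [t] is the alternation; the neighbouring /k/ is constant.
The change fricative → stop matches the manner of the following /k/, identifying this as manner assimilation.
Place and voice are unchanged, so the assimilation is partial, not total.
The same holds elsewhere in the data: /s/ → [t] before /ɢ/ (fricative → stop, matching a stop) — only manner changes, and always toward the following segment.
No alternation appears in [rosʂɪ]: there the adjacent consonants already agree in manner (/s/ and /ʂ/ are both fricatives), so this form is consistent with the same rule.
The trigger is the following segment, so the direction is regressive (anticipatory).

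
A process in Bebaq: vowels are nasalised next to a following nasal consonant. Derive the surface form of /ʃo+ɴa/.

/o/ sits next to the nasal /ɴ/ and is therefore nasalised to [õ].

[ʃõɴa]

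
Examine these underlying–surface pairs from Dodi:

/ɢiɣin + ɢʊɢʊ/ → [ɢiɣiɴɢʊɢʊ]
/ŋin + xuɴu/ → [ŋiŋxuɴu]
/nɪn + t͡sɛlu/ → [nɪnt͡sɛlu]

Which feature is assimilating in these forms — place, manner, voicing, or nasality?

The segment that alternates is /n/, which surfaces as [ɴ] when adjacent to /ɢ/.
/n/ is alveolar while /ɢ/ is uvular; the output [ɴ] is uvular, matching the trigger — so the feature that spreads is place.
Checking the remaining alternation: /n/ → [ŋ] before /x/ (alveolar → velar, matching velar) — only place changes, and always toward the following segment.
Nothing changes in [nɪnt͡sɛlu]: there the adjacent consonants already agree in place (/n/ and /t͡s/ are both alveolar), so this form is consistent with the same rule.

place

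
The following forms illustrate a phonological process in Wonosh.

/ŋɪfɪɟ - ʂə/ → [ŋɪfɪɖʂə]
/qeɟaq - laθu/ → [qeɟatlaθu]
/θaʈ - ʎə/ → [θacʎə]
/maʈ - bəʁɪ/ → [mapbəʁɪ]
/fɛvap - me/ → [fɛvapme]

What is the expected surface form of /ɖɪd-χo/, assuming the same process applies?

[ɖɪɢχo]

The data show regressive place assimilation: /ɟ/ → [ɖ] before /ʂ/; /q/ → [t] before /l/; /ʈ/ → [c] before /ʎ/; /ʈ/ → [p] before /b/. In each pair only place changes, matching the following consonant, while manner and voice stay constant.
No alternation appears in [fɛvapme]: there the adjacent consonants already agree in place (/p/ and /m/ are both bilabial), so this form is consistent with the same rule.
/d/ is a voiced alveolar stop. The following trigger /χ/ is uvular, so /d/ must become uvular as well.
A voiced uvular stop is [ɢ], so the surface segment is [ɢ].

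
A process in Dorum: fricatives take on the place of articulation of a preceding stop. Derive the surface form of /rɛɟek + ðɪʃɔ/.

The rule targets /ð/ (voiced dental fricative), which sits after the trigger /k/ (velar).
The voiced velar fricative is [ɣ], so /ð/ → [ɣ].

[rɛɟekɣɪʃɔ]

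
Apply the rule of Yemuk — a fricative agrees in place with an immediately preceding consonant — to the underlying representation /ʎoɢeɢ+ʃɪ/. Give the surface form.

[ʎoɢeɢχɪ]

The rule targets /ʃ/ (voiceless postalveolar fricative), which sits after the trigger /ɢ/ (uvular).
A voiceless uvular fricative is [χ], so the surface segment is [χ].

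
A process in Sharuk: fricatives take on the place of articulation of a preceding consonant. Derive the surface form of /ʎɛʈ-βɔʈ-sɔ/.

[ʎɛʈʐɔʈʂɔ]

The rule targets /β/ (voiced bilabial fricative), which sits after the trigger /ʈ/ (retroflex).
The voiced retroflex fricative is [ʐ], so /β/ → [ʐ].
The same rule applies at the second boundary: /s/ → [ʂ] next to /ʈ/.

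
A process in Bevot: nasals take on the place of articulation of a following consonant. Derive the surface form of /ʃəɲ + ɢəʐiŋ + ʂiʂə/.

[ʃəɴɢəʐiɳʂiʂə]

/ɲ/ is a voiced palatal nasal. The following trigger /ɢ/ is uvular, so /ɲ/ must become uvular as well.
A voiced uvular nasal is [ɴ], so the surface segment is [ɴ].
The same rule applies at the second boundary: /ŋ/ → [ɳ] next to /ʂ/.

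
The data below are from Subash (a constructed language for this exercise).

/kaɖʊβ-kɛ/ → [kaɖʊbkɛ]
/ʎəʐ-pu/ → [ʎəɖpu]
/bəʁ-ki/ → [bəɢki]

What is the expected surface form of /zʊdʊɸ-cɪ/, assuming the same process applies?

The data show regressive manner assimilation: /β/ → [b] before /k/; /ʐ/ → [ɖ] before /p/; /ʁ/ → [ɢ] before /k/. In each pair only manner changes, matching the following consonant, while place and voice stay constant.
The rule targets /ɸ/ (voiceless bilabial fricative), which sits before the trigger /c/ (stop).
Changing only its manner to stop gives [p] — the voiceless bilabial stop.

[zʊdʊpcɪ]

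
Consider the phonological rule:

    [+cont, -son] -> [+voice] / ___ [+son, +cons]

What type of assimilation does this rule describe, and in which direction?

The structural change is [+voice], and the conditioning segment [+son, +cons] (a sonorant consonant) is itself voiced, so the target comes to share the voicing of its neighbour — voicing assimilation.
Since the environment is written after the underscore, the trigger follows the target; the direction is regressive.

regressive voicing assimilation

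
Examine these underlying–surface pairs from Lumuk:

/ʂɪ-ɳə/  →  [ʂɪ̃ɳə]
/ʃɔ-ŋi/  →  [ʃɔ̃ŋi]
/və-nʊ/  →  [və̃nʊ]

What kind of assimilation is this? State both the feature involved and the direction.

The vowel /ɪ/ surfaces as nasalised [ɪ̃] next to the following nasal /ɳ/ — it has acquired the [+nasal] feature of its neighbour.
The other forms show the same pattern: /ɔ/ → [ɔ̃] before /ŋ/; /ə/ → [ə̃] before /n/ — each time a vowel is nasalised next to a following nasal.
Because the conditioning nasal is to the right of the vowel that changes, the process is regressive (anticipatory).

regressive nasality assimilation (vowel nasalisation)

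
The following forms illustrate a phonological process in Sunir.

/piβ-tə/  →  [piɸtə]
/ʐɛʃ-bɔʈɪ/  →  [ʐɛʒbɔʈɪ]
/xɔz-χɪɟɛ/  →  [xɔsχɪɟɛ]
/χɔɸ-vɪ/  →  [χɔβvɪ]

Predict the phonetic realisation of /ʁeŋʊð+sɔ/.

The data show regressive voicing assimilation: /β/ → [ɸ] before /t/; /ʃ/ → [ʒ] before /b/; /z/ → [s] before /χ/; /ɸ/ → [β] before /v/. In each pair only voicing changes, matching the following consonant, while place and manner stay constant.
The rule targets /ð/ (voiced dental fricative), which sits before the trigger /s/ (voiceless).
A voiceless dental fricative is [θ], so the surface segment is [θ].

[ʁeŋʊθsɔ]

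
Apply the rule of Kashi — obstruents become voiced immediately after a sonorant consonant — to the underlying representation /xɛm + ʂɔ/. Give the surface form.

The rule targets /ʂ/ (voiceless retroflex fricative), which sits after the trigger /m/ (voiced).
The voiced retroflex fricative is [ʐ], so /ʂ/ → [ʐ].

[xɛmʐɔ]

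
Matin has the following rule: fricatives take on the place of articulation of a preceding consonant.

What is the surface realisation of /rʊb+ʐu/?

/ʐ/ is a voiced retroflex fricative. The preceding trigger /b/ is bilabial, so /ʐ/ must become bilabial as well.
The voiced bilabial fricative is [β], so /ʐ/ → [β].

[rʊbβu]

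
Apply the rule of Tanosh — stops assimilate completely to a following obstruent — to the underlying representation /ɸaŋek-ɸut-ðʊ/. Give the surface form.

/k/ is the segment targeted by the rule; it sits immediately before /ɸ/, so it assimilates completely and surfaces as [ɸ].
At the second juncture, /t/ likewise becomes [ð] adjacent to /ð/.

[ɸaŋeɸɸuððʊ]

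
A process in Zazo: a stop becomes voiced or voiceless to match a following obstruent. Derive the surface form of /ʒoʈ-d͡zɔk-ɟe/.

The rule targets /ʈ/ (voiceless retroflex stop), which sits before the trigger /d͡z/ (voiced).
Changing only its voicing to voiced gives [ɖ] — the voiced retroflex stop.
At the second juncture, /k/ likewise becomes [g] adjacent to /ɟ/.

[ʒoɖd͡zɔgɟe]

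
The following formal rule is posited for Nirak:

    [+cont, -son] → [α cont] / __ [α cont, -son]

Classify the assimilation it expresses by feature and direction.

The rule copies [cont] (continuancy) from the environment onto the target fricatives; since [±cont] encodes the stop/fricative manner contrast, the assimilating dimension is manner.
The conditioning segment sits to the right of the focus bar, meaning the trigger follows the segment that changes — regressive assimilation.

regressive manner assimilation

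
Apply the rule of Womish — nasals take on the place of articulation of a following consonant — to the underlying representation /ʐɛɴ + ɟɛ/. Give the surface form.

[ʐɛɲɟɛ]

/ɴ/ is a voiced uvular nasal. The following trigger /ɟ/ is palatal, so /ɴ/ must become palatal as well.
The voiced palatal nasal is [ɲ], so /ɴ/ → [ɲ].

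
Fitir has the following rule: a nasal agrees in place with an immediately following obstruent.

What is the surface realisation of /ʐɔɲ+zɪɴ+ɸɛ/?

/ɲ/ is a voiced palatal nasal. The following trigger /z/ is alveolar, so /ɲ/ must become alveolar as well.
Changing only its place to alveolar gives [n] — the voiced alveolar nasal.
The same rule applies at the second boundary: /ɴ/ → [m] next to /ɸ/.

[ʐɔnzɪmɸɛ]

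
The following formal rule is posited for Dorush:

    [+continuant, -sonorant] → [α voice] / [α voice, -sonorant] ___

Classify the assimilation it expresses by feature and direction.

The shared variable α links the value of [voice] on the target to the same value on the neighbouring segment, so voicing is the feature that assimilates.
Since the environment is written before the underscore, the trigger precedes the target; the direction is progressive.

progressive voicing assimilation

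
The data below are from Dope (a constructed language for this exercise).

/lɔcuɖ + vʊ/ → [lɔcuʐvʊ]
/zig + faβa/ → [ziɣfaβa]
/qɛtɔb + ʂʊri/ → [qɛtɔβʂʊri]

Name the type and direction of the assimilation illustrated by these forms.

Comparing underlying and surface forms, /ɖ/ → [ʐ] is the alternation; the neighbouring /v/ is constant.
/ɖ/ is a stop while /v/ is a fricative; the output [ʐ] is a fricative, matching the trigger — so the feature that spreads is manner.
Place and voice are unchanged, so the assimilation is partial, not total.
The same holds elsewhere in the data: /g/ → [ɣ] before /f/ (stop → fricative, matching a fricative); /b/ → [β] before /ʂ/ (stop → fricative, matching a fricative) — only manner changes, and always toward the following segment.
Since the segment that changes precedes the conditioning segment, the assimilation is regressive.

regressive manner assimilation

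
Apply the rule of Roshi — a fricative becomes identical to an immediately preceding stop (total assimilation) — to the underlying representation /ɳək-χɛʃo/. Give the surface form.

/χ/ is the segment targeted by the rule; it sits immediately after /k/, so it assimilates completely and surfaces as [k].

[ɳəkkɛʃo]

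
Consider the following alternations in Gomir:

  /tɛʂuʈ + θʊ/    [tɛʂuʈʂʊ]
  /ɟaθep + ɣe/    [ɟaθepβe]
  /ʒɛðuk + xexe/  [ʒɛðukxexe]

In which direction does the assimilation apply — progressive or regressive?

Comparing underlying and surface forms, /θ/ → [ʂ] is the alternation; the neighbouring /ʈ/ is constant.
The change dental → retroflex matches the place of the preceding /ʈ/, identifying this as place assimilation.
Checking the remaining alternation: /ɣ/ → [β] after /p/ (velar → bilabial, matching bilabial) — only place changes, and always toward the preceding segment.
No alternation appears in [ʒɛðukxexe]: there the adjacent consonants already agree in place (/x/ and /k/ are both velar), so this form is consistent with the same rule.
Since the segment that changes follows the conditioning segment, the assimilation is progressive.

progressive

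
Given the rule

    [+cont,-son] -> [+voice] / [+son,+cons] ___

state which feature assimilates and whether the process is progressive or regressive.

The target ([+cont,-son], fricatives) acquires [+voice] next to a sonorant consonant ([+son,+cons]) — it takes on the voicing of its neighbour, so the feature that spreads is voicing.
Since the environment is written before the underscore, the trigger precedes the target; the direction is progressive.

progressive voicing assimilation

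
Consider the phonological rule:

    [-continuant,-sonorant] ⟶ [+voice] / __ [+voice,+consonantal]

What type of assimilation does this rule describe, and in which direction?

regressive voicing assimilation

The structural change is [+voice], and the conditioning segment [+voice,+consonantal] (a voiced consonant) is itself voiced, so the target comes to share the voicing of its neighbour — voicing assimilation.
Since the environment is written after the underscore, the trigger follows the target; the direction is regressive.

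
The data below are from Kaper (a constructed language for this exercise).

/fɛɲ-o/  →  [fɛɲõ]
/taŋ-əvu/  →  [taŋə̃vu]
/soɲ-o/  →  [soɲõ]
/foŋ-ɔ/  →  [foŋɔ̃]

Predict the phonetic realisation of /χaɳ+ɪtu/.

[χaɳɪ̃tu]

The data show progressive nasality assimilation (vowel nasalisation): /o/ → [õ] after /ɲ/; /ə/ → [ə̃] after /ŋ/; /ɔ/ → [ɔ̃] after /ŋ/ — a vowel is nasalised by an immediately preceding nasal consonant.
The vowel /ɪ/ is adjacent to the preceding nasal /ɳ/, so it acquires [+nasal] and surfaces as [ɪ̃].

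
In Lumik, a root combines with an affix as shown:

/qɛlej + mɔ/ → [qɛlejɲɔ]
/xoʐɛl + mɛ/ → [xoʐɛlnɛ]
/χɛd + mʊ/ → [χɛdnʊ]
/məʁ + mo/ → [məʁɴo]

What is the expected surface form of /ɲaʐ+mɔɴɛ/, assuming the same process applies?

The data show progressive place assimilation: /m/ → [ɲ] after /j/; /m/ → [n] after /l/; /m/ → [n] after /d/; /m/ → [ɴ] after /ʁ/. In each pair only place changes, matching the preceding consonant, while manner and voice stay constant.
The rule targets /m/ (voiced bilabial nasal), which sits after the trigger /ʐ/ (retroflex).
The voiced retroflex nasal is [ɳ], so /m/ → [ɳ].

[ɲaʐɳɔɴɛ]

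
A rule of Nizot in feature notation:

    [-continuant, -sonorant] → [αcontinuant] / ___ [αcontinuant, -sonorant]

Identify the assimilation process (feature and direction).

The rule copies [continuant] (continuancy) from the environment onto the target stops; since [±continuant] encodes the stop/fricative manner contrast, the assimilating dimension is manner.
Since the environment is written after the underscore, the trigger follows the target; the direction is regressive.

regressive manner assimilation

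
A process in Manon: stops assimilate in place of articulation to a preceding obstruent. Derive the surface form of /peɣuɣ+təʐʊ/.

[peɣuɣkəʐʊ]

The rule targets /t/ (voiceless alveolar stop), which sits after the trigger /ɣ/ (velar).
Changing only its place to velar gives [k] — the voiceless velar stop.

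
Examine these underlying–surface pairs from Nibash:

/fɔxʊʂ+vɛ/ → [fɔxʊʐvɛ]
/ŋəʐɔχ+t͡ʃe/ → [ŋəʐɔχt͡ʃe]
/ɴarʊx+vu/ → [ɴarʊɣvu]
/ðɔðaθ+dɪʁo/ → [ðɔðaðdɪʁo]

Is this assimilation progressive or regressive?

Comparing underlying and surface forms, /ʂ/ → [ʐ] is the alternation; the neighbouring /v/ is constant.
The change voiceless → voiced matches the voicing of the following /v/, identifying this as voicing assimilation.
Checking the remaining alternations: /x/ → [ɣ] before /v/ (voiceless → voiced, matching voiced); /θ/ → [ð] before /d/ (voiceless → voiced, matching voiced) — only voicing changes, and always toward the following segment.
No alternation appears in [ŋəʐɔχt͡ʃe]: there the adjacent consonants already agree in voicing (/χ/ and /t͡ʃ/ are both voiceless), so this form is consistent with the same rule.
Since the segment that changes precedes the conditioning segment, the assimilation is regressive.

regressive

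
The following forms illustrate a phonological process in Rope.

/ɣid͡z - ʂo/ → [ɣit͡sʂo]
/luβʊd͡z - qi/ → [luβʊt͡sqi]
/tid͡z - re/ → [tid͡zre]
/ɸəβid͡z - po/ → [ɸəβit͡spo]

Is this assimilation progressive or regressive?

Comparing underlying and surface forms, /d͡z/ → [t͡s] is the alternation; the neighbouring /ʂ/ is constant.
/d͡z/ is voiced while /ʂ/ is voiceless; the output [t͡s] is voiceless, matching the trigger — so the feature that spreads is voicing.
Checking the remaining alternations: /d͡z/ → [t͡s] before /q/ (voiced → voiceless, matching voiceless); /d͡z/ → [t͡s] before /p/ (voiced → voiceless, matching voiceless) — only voicing changes, and always toward the following segment.
Nothing changes in [tid͡zre]: there the adjacent consonants already agree in voicing (/d͡z/ and /r/ are both voiced), so this form is consistent with the same rule.
Since the segment that changes precedes the conditioning segment, the assimilation is regressive.

regressive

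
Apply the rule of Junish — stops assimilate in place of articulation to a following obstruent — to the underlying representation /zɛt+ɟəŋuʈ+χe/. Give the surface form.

/t/ is a voiceless alveolar stop. The following trigger /ɟ/ is palatal, so /t/ must become palatal as well.
The voiceless palatal stop is [c], so /t/ → [c].
At the second juncture, /ʈ/ likewise becomes [q] adjacent to /χ/.

[zɛcɟəŋuqχe]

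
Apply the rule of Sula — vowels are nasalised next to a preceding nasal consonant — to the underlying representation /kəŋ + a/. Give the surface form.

[kəŋã]

/a/ sits next to the nasal /ŋ/ and is therefore nasalised to [ã].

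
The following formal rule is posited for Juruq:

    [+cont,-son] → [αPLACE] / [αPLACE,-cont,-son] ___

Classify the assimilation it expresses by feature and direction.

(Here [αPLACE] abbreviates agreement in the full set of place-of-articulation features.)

The rule copies the place features (abbreviated [PLACE]) from the environment onto the target, so the assimilating feature is place.
The conditioning segment sits to the left of the focus bar, meaning the trigger precedes the segment that changes — progressive assimilation.

progressive place assimilation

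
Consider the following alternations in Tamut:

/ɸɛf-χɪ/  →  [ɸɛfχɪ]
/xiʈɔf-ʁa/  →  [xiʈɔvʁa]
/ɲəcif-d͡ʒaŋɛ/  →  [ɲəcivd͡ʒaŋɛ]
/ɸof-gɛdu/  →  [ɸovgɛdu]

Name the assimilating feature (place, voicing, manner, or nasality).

Comparing underlying and surface forms, /f/ → [v] is the alternation; the neighbouring /ʁ/ is constant.
/f/ is voiceless while /ʁ/ is voiced; the output [v] is voiced, matching the trigger — so the feature that spreads is voicing.
Checking the remaining alternations: /f/ → [v] before /d͡ʒ/ (voiceless → voiced, matching voiced); /f/ → [v] before /g/ (voiceless → voiced, matching voiced) — only voicing changes, and always toward the following segment.
No alternation appears in [ɸɛfχɪ]: there the adjacent consonants already agree in voicing (/f/ and /χ/ are both voiceless), so this form is consistent with the same rule.

voicing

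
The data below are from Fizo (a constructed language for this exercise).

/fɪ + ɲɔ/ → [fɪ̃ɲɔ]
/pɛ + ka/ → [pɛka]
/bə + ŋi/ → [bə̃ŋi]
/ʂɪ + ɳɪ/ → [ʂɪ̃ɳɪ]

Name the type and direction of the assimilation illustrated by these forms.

The vowel /ɪ/ surfaces as nasalised [ɪ̃] next to the following nasal /ɲ/ — it has acquired the [+nasal] feature of its neighbour.
Likewise in the remaining data: /ə/ → [ə̃] before /ŋ/; /ɪ/ → [ɪ̃] before /ɳ/ — each time a vowel is nasalised next to a following nasal.
No change occurs in [pɛka] because the vowel at the boundary is adjacent to an oral consonant, not a nasal (/ɛ/ next to /k/).
Because the conditioning nasal is to the right of the vowel that changes, the process is regressive (anticipatory).

regressive nasality assimilation (vowel nasalisation)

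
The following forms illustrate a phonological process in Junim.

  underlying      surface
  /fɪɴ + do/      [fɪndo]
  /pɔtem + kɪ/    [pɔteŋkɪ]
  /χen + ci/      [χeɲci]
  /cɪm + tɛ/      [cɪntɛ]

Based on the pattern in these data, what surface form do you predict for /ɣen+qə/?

[ɣeɴqə]

The data show regressive place assimilation: /ɴ/ → [n] before /d/; /m/ → [ŋ] before /k/; /n/ → [ɲ] before /c/; /m/ → [n] before /t/. In each pair only place changes, matching the following consonant, while manner and voice stay constant.
/n/ is a voiced alveolar nasal. The following trigger /q/ is uvular, so /n/ must become uvular as well.
Changing only its place to uvular gives [ɴ] — the voiced uvular nasal.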